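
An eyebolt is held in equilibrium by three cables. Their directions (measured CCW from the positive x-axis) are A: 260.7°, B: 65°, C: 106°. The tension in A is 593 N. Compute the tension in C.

Resolve: ΣF_x = 593 cos 260.7° + T_B cos 65° + T_C cos 106° = 0.
        ΣF_y = 593 sin 260.7° + T_B sin 65° + T_C sin 106° = 0.
The known terms sum to (-95.83, -585.2) N, so 0.4226 T_B − 0.2756 T_C = 95.83 and 0.9063 T_B + 0.9613 T_C = 585.2.
Solving simultaneously: T_B = 386.3 N, T_C = 244.6 N.

T_C ≈ 245 N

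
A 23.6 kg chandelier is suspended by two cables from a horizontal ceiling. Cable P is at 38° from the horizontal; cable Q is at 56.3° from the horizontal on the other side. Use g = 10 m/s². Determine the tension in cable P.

T_P ≈ 131 N

Weight W = 23.6 × 10 = 236 N acts straight down.
Horizontal: T_P cos 38° = T_Q cos 56.3°  →  T_Q = 1.42 T_P.
Vertical: T_P sin 38° + T_Q sin 56.3° = 236.
Substituting the horizontal relation into the vertical equation gives 1.797 T_P = 236, so T_P = 131.3 N.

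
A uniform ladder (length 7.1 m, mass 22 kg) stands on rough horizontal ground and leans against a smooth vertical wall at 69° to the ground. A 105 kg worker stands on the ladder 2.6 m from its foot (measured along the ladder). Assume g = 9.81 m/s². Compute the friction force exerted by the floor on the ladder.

f ≈ 186 N

Torques about the foot: N_wall · 7.1 sin 69° = 22×9.81×3.55 cos 69° + 105×9.81×2.6 cos 69° → N_wall = 186.22 N.
ΣF_x = 0: f_floor = N_wall = 186.22 N.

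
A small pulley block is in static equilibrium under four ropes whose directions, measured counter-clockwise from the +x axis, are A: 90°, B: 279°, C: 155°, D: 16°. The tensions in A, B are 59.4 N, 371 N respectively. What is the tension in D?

Resolve: ΣF_x = 59.4 cos 90° + 371 cos 279° + T_C cos 155° + T_D cos 16° = 0.
        ΣF_y = 59.4 sin 90° + 371 sin 279° + T_C sin 155° + T_D sin 16° = 0.
The known terms sum to (58.04, -307) N, so -0.9063 T_C + 0.9613 T_D = -58.04 and 0.4226 T_C + 0.2756 T_D = 307.
Solving simultaneously: T_C = 474.2 N, T_D = 386.8 N.

T_D ≈ 387 N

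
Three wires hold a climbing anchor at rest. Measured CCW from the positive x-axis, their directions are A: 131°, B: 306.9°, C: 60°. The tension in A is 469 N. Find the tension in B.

Resolve: ΣF_x = 469 cos 131° + T_B cos 306.9° + T_C cos 60° = 0.
        ΣF_y = 469 sin 131° + T_B sin 306.9° + T_C sin 60° = 0.
The known terms sum to (-307.7, 354) N, so 0.6004 T_B + 0.5000 T_C = 307.7 and -0.7997 T_B + 0.8660 T_C = -354.
Solving simultaneously: T_B = 482.1 N, T_C = 36.46 N.

T_B ≈ 482 N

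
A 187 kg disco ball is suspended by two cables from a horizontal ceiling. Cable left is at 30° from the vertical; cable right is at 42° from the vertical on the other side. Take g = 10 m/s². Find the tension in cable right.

Angles from the horizontal: cable left is 90° − 30° = 60°, cable right is 90° − 42° = 48°.
Weight W = 187 × 10 = 1870 N acts straight down.
Horizontal: T_left cos 60° = T_right cos 48°  →  T_left = 1.338 T_right.
Vertical: T_left sin 60° + T_right sin 48° = 1870.
Substituting the horizontal relation into the vertical equation gives 1.902 T_right = 1870, so T_right = 983.1 N.

T_right ≈ 983 N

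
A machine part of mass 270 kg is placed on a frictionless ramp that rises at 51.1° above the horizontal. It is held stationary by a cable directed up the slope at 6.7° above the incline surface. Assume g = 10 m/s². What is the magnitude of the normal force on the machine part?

Take axes along and perpendicular to the incline. Weight components: W sin 51.1° = 2101 N down-slope, W cos 51.1° = 1696 N into the surface.
Along incline: T cos 6.7° = W sin 51.1° → T = 2116 N.
Perpendicular: N = W cos 51.1° − T sin 6.7° = 1449 N.

N ≈ 1450 N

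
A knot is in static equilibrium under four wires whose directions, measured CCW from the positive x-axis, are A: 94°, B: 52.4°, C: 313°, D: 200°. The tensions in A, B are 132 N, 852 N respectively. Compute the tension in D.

Resolve: ΣF_x = 132 cos 94° + 852 cos 52.4° + T_C cos 313° + T_D cos 200° = 0.
        ΣF_y = 132 sin 94° + 852 sin 52.4° + T_C sin 313° + T_D sin 200° = 0.
The known terms sum to (510.6, 806.7) N, so 0.6820 T_C − 0.9397 T_D = -510.6 and -0.7314 T_C − 0.3420 T_D = -806.7.
Solving simultaneously: T_C = 633.8 N, T_D = 1003 N.

T_D ≈ 1000 N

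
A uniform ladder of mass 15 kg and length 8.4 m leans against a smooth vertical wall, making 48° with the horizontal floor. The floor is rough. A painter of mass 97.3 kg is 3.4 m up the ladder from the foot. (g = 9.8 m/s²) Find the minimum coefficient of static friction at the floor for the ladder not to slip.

ΣF_y = 0: N_floor = 15×9.8 + 97.3×9.8 = 1100.5 N.
Torques about the foot: N_wall · 8.4 sin 48° = 15×9.8×4.2 cos 48° + 97.3×9.8×3.4 cos 48° → N_wall = 413.7 N.
ΣF_x = 0: f_floor = N_wall = 413.7 N.
μ_min = f_floor / N_floor = 413.7 / 1100.5 = 0.3759.

μ_min ≈ 0.376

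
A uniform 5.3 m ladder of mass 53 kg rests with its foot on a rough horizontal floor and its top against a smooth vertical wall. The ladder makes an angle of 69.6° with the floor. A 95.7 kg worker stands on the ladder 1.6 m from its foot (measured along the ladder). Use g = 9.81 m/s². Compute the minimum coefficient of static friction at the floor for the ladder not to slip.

ΣF_y = 0: N_floor = 53×9.81 + 95.7×9.81 = 1458.7 N.
Torques about the foot: N_wall · 5.3 sin 69.6° = 53×9.81×2.65 cos 69.6° + 95.7×9.81×1.6 cos 69.6° → N_wall = 202.08 N.
ΣF_x = 0: f_floor = N_wall = 202.08 N.
μ_min = f_floor / N_floor = 202.08 / 1458.7 = 0.1385.

μ_min ≈ 0.139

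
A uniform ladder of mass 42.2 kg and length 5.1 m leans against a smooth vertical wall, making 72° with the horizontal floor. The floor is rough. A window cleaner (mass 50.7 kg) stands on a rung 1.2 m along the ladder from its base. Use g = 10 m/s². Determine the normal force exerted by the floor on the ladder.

ΣF_y = 0: N_floor = 42.2×10 + 50.7×10 = 929 N.

N_floor ≈ 929 N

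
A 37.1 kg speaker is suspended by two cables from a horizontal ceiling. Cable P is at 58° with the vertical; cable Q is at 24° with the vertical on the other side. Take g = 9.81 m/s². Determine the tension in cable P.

Angles from the horizontal: cable P is 90° − 58° = 32°, cable Q is 90° − 24° = 66°.
Weight W = 37.1 × 9.81 = 364 N acts straight down.
Horizontal: T_P cos 32° = T_Q cos 66°  →  T_Q = 2.085 T_P.
Vertical: T_P sin 32° + T_Q sin 66° = 364.
Substituting the horizontal relation into the vertical equation gives 2.435 T_P = 364, so T_P = 149.5 N.

T_P ≈ 149 N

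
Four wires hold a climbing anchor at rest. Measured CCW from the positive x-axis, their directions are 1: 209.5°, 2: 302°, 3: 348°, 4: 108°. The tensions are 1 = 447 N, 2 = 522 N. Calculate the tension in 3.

T_3 ≈ 360 N

Resolve: ΣF_x = 447 cos 209.5° + 522 cos 302° + T_3 cos 348° + T_4 cos 108° = 0.
        ΣF_y = 447 sin 209.5° + 522 sin 302° + T_3 sin 348° + T_4 sin 108° = 0.
The known terms sum to (-112.4, -662.8) N, so 0.9781 T_3 − 0.3090 T_4 = 112.4 and -0.2079 T_3 + 0.9511 T_4 = 662.8.
Solving simultaneously: T_3 = 360 N, T_4 = 775.6 N.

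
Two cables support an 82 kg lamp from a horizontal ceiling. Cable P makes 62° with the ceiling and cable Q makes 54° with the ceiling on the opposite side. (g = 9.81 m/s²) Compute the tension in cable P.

Weight W = 82 × 9.81 = 804.4 N acts straight down.
Horizontal: T_P cos 62° = T_Q cos 54°  →  T_Q = 0.7987 T_P.
Vertical: T_P sin 62° + T_Q sin 54° = 804.4.
Substituting the horizontal relation into the vertical equation gives 1.529 T_P = 804.4, so T_P = 526.1 N.

T_P ≈ 526 N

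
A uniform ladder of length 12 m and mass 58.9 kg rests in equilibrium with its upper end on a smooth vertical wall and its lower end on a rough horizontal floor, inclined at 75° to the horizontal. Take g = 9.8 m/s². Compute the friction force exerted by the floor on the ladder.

Torques about the foot: N_wall · 12 sin 75° = 58.9×9.8×6 cos 75° → N_wall = 77.333 N.
ΣF_x = 0: f_floor = N_wall = 77.333 N.

f ≈ 77.3 N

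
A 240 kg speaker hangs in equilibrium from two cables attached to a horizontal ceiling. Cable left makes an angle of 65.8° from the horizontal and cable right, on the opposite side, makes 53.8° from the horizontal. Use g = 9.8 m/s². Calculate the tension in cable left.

Weight W = 240 × 9.8 = 2352 N acts straight down.
Horizontal: T_left cos 65.8° = T_right cos 53.8°  →  T_right = 0.6941 T_left.
Vertical: T_left sin 65.8° + T_right sin 53.8° = 2352.
Substituting the horizontal relation into the vertical equation gives 1.472 T_left = 2352, so T_left = 1598 N.

T_left ≈ 1600 N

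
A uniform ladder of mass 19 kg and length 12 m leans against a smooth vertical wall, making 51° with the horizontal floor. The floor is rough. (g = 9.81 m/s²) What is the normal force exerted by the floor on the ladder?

N_floor ≈ 186 N

ΣF_y = 0: N_floor = 19×9.81 = 186.39 N.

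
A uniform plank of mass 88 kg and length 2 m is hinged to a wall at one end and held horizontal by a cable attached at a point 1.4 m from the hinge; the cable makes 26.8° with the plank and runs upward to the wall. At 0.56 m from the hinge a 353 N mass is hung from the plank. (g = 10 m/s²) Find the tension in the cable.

Take torques about the hinge: T sin 26.8° · 1.4 = 88×10×1 + 353×0.56 = 1077.7 N·m.
So T = 1077.7 / (0.4509 × 1.4) = 1707.3 N.

T ≈ 1710 N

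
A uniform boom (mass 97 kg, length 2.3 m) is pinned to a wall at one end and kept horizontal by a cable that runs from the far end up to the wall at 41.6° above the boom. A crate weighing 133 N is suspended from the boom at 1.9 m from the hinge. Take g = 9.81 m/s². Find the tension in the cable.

T ≈ 882 N

Take torques about the hinge: T sin 41.6° · 2.3 = 97×9.81×1.15 + 133×1.9 = 1347 N·m.
So T = 1347 / (0.6639 × 2.3) = 882.11 N.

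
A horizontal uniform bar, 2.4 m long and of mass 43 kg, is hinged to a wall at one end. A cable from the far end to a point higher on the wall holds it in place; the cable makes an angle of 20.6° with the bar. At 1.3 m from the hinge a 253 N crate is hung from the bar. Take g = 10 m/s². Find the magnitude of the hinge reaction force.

Take torques about the hinge: T sin 20.6° · 2.4 = 43×10×1.2 + 253×1.3 = 844.9 N·m.
So T = 844.9 / (0.3518 × 2.4) = 1000.6 N.
ΣF_x = 0: H_x = T cos 20.6° = 936.59 N.
ΣF_y = 0: H_y = (43×10 + 253) − T sin 20.6° = 683 − 352.04 = 330.96 N.
|H| = √(H_x² + H_y²) = √((936.59)² + (330.96)²) = 993.35 N.

|H| ≈ 993 N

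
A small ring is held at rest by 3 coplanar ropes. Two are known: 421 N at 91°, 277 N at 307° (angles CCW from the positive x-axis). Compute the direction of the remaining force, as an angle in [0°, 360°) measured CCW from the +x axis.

θ ≈ 231°

Sum the known components: ΣF_x = 159.4 N, ΣF_y = 199.7 N.
For equilibrium the remaining force must supply (−ΣF_x, −ΣF_y) = (-159.4, -199.7) N.
Magnitude = √((-159.4)² + (-199.7)²) = 255.5 N; direction = atan2(-199.7, -159.4) = 231.4°.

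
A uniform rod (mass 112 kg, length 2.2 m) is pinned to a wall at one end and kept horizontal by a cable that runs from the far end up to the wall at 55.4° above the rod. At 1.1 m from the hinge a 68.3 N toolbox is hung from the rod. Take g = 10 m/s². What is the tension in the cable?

Take torques about the hinge: T sin 55.4° · 2.2 = 112×10×1.1 + 68.3×1.1 = 1307.1 N·m.
So T = 1307.1 / (0.8231 × 2.2) = 721.81 N.

T ≈ 722 N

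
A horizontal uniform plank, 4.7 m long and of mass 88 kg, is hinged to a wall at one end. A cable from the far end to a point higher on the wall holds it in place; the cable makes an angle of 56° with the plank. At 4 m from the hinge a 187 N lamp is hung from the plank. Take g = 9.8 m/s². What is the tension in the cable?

Take torques about the hinge: T sin 56° · 4.7 = 88×9.8×2.35 + 187×4 = 2774.6 N·m.
So T = 2774.6 / (0.8290 × 4.7) = 712.09 N.

T ≈ 712 N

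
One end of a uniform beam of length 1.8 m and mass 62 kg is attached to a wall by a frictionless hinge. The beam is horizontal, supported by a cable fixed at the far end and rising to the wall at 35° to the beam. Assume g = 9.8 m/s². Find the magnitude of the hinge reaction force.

Take torques about the hinge: T sin 35° · 1.8 = 62×9.8×0.9 = 546.84 N·m.
So T = 546.84 / (0.5736 × 1.8) = 529.66 N.
ΣF_x = 0: H_x = T cos 35° = 433.87 N.
ΣF_y = 0: H_y = (62×9.8) − T sin 35° = 607.6 − 303.8 = 303.8 N.
|H| = √(H_x² + H_y²) = √((433.87)² + (303.8)²) = 529.66 N.

|H| ≈ 530 N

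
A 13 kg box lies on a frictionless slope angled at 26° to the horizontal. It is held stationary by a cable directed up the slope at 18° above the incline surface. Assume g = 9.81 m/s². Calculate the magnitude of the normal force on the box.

Take axes along and perpendicular to the incline. Weight components: W sin 26° = 55.91 N down-slope, W cos 26° = 114.6 N into the surface.
Along incline: T cos 18° = W sin 26° → T = 58.78 N.
Perpendicular: N = W cos 26° − T sin 18° = 96.46 N.

N ≈ 96.5 N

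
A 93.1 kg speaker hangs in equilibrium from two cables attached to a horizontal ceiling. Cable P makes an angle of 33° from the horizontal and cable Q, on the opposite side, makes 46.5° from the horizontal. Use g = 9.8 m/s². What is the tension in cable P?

T_P ≈ 639 N

Weight W = 93.1 × 9.8 = 912.4 N acts straight down.
Horizontal: T_P cos 33° = T_Q cos 46.5°  →  T_Q = 1.218 T_P.
Vertical: T_P sin 33° + T_Q sin 46.5° = 912.4.
Substituting the horizontal relation into the vertical equation gives 1.428 T_P = 912.4, so T_P = 638.7 N.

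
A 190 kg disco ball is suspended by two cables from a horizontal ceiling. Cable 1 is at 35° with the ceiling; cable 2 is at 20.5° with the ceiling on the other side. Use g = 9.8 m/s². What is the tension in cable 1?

Weight W = 190 × 9.8 = 1862 N acts straight down.
Horizontal: T_1 cos 35° = T_2 cos 20.5°  →  T_2 = 0.8745 T_1.
Vertical: T_1 sin 35° + T_2 sin 20.5° = 1862.
Substituting the horizontal relation into the vertical equation gives 0.8798 T_1 = 1862, so T_1 = 2116 N.

T_1 ≈ 2120 N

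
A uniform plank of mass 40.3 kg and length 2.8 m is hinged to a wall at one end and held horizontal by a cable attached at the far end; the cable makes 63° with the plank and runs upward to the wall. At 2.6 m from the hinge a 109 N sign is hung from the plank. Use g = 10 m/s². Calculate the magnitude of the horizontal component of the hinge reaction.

H_x ≈ 154 N

Take torques about the hinge: T sin 63° · 2.8 = 40.3×10×1.4 + 109×2.6 = 847.6 N·m.
So T = 847.6 / (0.8910 × 2.8) = 339.74 N.
ΣF_x = 0: H_x = T cos 63° = 154.24 N.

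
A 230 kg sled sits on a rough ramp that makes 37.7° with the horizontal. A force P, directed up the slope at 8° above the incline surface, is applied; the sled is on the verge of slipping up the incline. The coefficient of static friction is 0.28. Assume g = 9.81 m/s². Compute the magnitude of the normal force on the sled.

N ≈ 1530 N

On the verge of sliding up the incline, friction equals μN and acts down the slope.
Perpendicular: N + P sin 8° = W cos 37.7° = 1785 N.
Along incline: P cos 8° = W sin 37.7° + μN  with W sin 37.7° = 1380 N.
Solving the pair for P and N: P = 1826 N, N = 1531 N (and f = μN = 428.7 N).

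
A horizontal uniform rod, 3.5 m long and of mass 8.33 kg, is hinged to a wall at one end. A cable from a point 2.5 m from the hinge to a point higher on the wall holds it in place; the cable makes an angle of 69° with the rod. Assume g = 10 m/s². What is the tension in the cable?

T ≈ 62.5 N

Take torques about the hinge: T sin 69° · 2.5 = 8.33×10×1.75 = 145.78 N·m.
So T = 145.78 / (0.9336 × 2.5) = 62.458 N.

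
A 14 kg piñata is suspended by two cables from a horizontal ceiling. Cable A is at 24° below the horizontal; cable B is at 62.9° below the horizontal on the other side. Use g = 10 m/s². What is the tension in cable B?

Weight W = 14 × 10 = 140 N acts straight down.
Horizontal: T_A cos 24° = T_B cos 62.9°  →  T_A = 0.4987 T_B.
Vertical: T_A sin 24° + T_B sin 62.9° = 140.
Substituting the horizontal relation into the vertical equation gives 1.093 T_B = 140, so T_B = 128.1 N.

T_B ≈ 128 N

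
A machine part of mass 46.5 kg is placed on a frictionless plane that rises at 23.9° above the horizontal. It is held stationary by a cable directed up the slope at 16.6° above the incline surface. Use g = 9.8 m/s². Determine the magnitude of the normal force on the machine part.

N ≈ 362 N

Take axes along and perpendicular to the incline. Weight components: W sin 23.9° = 184.6 N down-slope, W cos 23.9° = 416.6 N into the surface.
Along incline: T cos 16.6° = W sin 23.9° → T = 192.7 N.
Perpendicular: N = W cos 23.9° − T sin 16.6° = 361.6 N.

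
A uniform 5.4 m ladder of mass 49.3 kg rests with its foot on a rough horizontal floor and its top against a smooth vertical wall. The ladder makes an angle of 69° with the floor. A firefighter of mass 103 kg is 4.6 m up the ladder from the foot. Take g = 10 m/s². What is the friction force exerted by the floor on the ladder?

Torques about the foot: N_wall · 5.4 sin 69° = 49.3×10×2.7 cos 69° + 103×10×4.6 cos 69° → N_wall = 431.43 N.
ΣF_x = 0: f_floor = N_wall = 431.43 N.

f ≈ 431 N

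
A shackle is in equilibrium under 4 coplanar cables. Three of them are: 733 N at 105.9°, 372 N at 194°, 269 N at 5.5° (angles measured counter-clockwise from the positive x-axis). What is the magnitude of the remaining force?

F ≈ 705 N

Sum the known components: ΣF_x = -294 N, ΣF_y = 640.7 N.
For equilibrium the remaining force must supply (−ΣF_x, −ΣF_y) = (294, -640.7) N.
Magnitude = √((294)² + (-640.7)²) = 705 N; direction = atan2(-640.7, 294) = 294.6°.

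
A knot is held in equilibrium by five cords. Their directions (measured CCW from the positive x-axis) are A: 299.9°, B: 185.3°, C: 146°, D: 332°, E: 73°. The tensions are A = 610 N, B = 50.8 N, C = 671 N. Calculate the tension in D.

Resolve: ΣF_x = 610 cos 299.9° + 50.8 cos 185.3° + 671 cos 146° + T_D cos 332° + T_E cos 73° = 0.
        ΣF_y = 610 sin 299.9° + 50.8 sin 185.3° + 671 sin 146° + T_D sin 332° + T_E sin 73° = 0.
The known terms sum to (-302.8, -158.3) N, so 0.8829 T_D + 0.2924 T_E = 302.8 and -0.4695 T_D + 0.9563 T_E = 158.3.
Solving simultaneously: T_D = 247.8 N, T_E = 287.2 N.

T_D ≈ 248 N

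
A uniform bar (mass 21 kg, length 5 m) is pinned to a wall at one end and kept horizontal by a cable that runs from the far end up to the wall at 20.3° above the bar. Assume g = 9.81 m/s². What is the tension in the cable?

Take torques about the hinge: T sin 20.3° · 5 = 21×9.81×2.5 = 515.03 N·m.
So T = 515.03 / (0.3469 × 5) = 296.9 N.

T ≈ 297 N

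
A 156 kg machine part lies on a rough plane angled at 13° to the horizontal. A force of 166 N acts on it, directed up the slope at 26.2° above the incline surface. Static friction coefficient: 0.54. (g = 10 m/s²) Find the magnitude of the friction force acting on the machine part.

f ≈ 202 N

Axes along / perpendicular to the incline. W sin 13° = 350.9 N down-slope; W cos 13° = 1520 N into the surface.
Perpendicular: N = W cos 13° − P sin 26.2° = 1520 − 73.29 = 1447 N.
Along incline: P cos 26.2° + f = W sin 13° (friction acts up-slope) → f = 350.9 − 148.9 = 202 N.
|f| = 202 N ≤ μN = 781.2 N, so the machine part is indeed static.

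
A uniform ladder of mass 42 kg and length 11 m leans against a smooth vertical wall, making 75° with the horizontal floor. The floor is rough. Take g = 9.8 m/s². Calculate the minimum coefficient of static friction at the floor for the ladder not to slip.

μ_min ≈ 0.134

ΣF_y = 0: N_floor = 42×9.8 = 411.6 N.
Torques about the foot: N_wall · 11 sin 75° = 42×9.8×5.5 cos 75° → N_wall = 55.144 N.
ΣF_x = 0: f_floor = N_wall = 55.144 N.
μ_min = f_floor / N_floor = 55.144 / 411.6 = 0.134.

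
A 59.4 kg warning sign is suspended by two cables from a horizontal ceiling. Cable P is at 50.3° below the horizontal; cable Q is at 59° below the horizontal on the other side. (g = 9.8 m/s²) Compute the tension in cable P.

Weight W = 59.4 × 9.8 = 582.1 N acts straight down.
Horizontal: T_P cos 50.3° = T_Q cos 59°  →  T_Q = 1.24 T_P.
Vertical: T_P sin 50.3° + T_Q sin 59° = 582.1.
Substituting the horizontal relation into the vertical equation gives 1.832 T_P = 582.1, so T_P = 317.7 N.

T_P ≈ 318 N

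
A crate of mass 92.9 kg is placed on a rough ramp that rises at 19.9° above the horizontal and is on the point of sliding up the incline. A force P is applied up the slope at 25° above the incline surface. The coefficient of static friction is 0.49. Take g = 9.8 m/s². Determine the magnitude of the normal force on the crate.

N ≈ 579 N

On the verge of sliding up the incline, friction equals μN and acts down the slope.
Perpendicular: N + P sin 25° = W cos 19.9° = 856.1 N.
Along incline: P cos 25° = W sin 19.9° + μN  with W sin 19.9° = 309.9 N.
Solving the pair for P and N: P = 655.1 N, N = 579.2 N (and f = μN = 283.8 N).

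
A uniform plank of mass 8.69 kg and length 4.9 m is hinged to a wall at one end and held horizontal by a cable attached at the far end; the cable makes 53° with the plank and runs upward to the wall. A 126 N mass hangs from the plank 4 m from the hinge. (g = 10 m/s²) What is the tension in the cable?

Take torques about the hinge: T sin 53° · 4.9 = 8.69×10×2.45 + 126×4 = 716.9 N·m.
So T = 716.9 / (0.7986 × 4.9) = 183.2 N.

T ≈ 183 N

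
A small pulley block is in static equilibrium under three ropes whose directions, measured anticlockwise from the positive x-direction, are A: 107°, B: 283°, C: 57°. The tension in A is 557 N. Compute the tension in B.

T_B ≈ 593 N

Resolve: ΣF_x = 557 cos 107° + T_B cos 283° + T_C cos 57° = 0.
        ΣF_y = 557 sin 107° + T_B sin 283° + T_C sin 57° = 0.
The known terms sum to (-162.9, 532.7) N, so 0.2250 T_B + 0.5446 T_C = 162.9 and -0.9744 T_B + 0.8387 T_C = -532.7.
Solving simultaneously: T_B = 593.2 N, T_C = 54.01 N.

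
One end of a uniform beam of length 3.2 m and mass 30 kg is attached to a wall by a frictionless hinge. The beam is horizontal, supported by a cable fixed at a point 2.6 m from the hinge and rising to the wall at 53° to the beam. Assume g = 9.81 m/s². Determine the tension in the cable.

T ≈ 227 N

Take torques about the hinge: T sin 53° · 2.6 = 30×9.81×1.6 = 470.88 N·m.
So T = 470.88 / (0.7986 × 2.6) = 226.77 N.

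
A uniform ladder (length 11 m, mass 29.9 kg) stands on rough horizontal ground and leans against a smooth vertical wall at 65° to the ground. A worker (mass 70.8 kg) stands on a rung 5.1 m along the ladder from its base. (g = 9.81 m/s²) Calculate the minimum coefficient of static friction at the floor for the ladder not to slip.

ΣF_y = 0: N_floor = 29.9×9.81 + 70.8×9.81 = 987.87 N.
Torques about the foot: N_wall · 11 sin 65° = 29.9×9.81×5.5 cos 65° + 70.8×9.81×5.1 cos 65° → N_wall = 218.55 N.
ΣF_x = 0: f_floor = N_wall = 218.55 N.
μ_min = f_floor / N_floor = 218.55 / 987.87 = 0.2212.

μ_min ≈ 0.221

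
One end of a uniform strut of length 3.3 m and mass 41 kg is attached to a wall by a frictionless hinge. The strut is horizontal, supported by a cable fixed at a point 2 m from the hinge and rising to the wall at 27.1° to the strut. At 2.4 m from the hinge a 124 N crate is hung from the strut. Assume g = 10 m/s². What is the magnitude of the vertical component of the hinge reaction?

Take torques about the hinge: T sin 27.1° · 2 = 41×10×1.65 + 124×2.4 = 974.1 N·m.
So T = 974.1 / (0.4555 × 2) = 1069.2 N.
ΣF_y = 0: H_y = (41×10 + 124) − T sin 27.1° = 534 − 487.05 = 46.95 N.

|H_y| ≈ 47 N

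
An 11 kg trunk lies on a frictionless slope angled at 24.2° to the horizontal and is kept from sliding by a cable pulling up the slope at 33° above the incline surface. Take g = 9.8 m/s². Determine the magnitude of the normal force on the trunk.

N ≈ 69.6 N

Take axes along and perpendicular to the incline. Weight components: W sin 24.2° = 44.19 N down-slope, W cos 24.2° = 98.33 N into the surface.
Along incline: T cos 33° = W sin 24.2° → T = 52.69 N.
Perpendicular: N = W cos 24.2° − T sin 33° = 69.63 N.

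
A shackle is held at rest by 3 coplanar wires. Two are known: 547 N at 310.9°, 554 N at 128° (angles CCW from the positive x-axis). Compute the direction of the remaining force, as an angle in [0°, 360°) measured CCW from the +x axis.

θ ≈ 234°

Sum the known components: ΣF_x = 17.07 N, ΣF_y = 23.11 N.
For equilibrium the remaining force must supply (−ΣF_x, −ΣF_y) = (-17.07, -23.11) N.
Magnitude = √((-17.07)² + (-23.11)²) = 28.73 N; direction = atan2(-23.11, -17.07) = 233.5°.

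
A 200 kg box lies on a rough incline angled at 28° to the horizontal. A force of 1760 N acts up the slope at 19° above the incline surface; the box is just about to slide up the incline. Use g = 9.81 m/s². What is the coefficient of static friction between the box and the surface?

μ ≈ 0.641

On the verge of sliding up the incline, friction is at its maximum μN and acts down the slope.
Perpendicular to incline: N = W cos 28° − P sin 19° = 1732 − 573 = 1159 N.
Along incline: P cos 19° − μN = W sin 28° → μ = −(W sin 28° − P cos 19°) / N = 0.6409.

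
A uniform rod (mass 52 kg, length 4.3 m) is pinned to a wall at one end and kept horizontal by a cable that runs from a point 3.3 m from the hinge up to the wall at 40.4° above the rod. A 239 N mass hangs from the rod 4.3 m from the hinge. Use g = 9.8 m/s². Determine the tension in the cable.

Take torques about the hinge: T sin 40.4° · 3.3 = 52×9.8×2.15 + 239×4.3 = 2123.3 N·m.
So T = 2123.3 / (0.6481 × 3.3) = 992.77 N.

T ≈ 993 N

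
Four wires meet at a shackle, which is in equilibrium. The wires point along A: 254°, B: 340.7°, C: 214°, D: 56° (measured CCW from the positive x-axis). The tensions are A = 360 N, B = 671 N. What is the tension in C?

Resolve: ΣF_x = 360 cos 254° + 671 cos 340.7° + T_C cos 214° + T_D cos 56° = 0.
        ΣF_y = 360 sin 254° + 671 sin 340.7° + T_C sin 214° + T_D sin 56° = 0.
The known terms sum to (534.1, -567.8) N, so -0.8290 T_C + 0.5592 T_D = -534.1 and -0.5592 T_C + 0.8290 T_D = 567.8.
Solving simultaneously: T_C = 2030 N, T_D = 2054 N.

T_C ≈ 2030 N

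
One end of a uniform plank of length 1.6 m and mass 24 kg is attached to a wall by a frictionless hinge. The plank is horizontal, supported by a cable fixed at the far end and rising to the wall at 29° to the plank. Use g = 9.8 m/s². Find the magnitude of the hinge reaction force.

|H| ≈ 243 N

Take torques about the hinge: T sin 29° · 1.6 = 24×9.8×0.8 = 188.16 N·m.
So T = 188.16 / (0.4848 × 1.6) = 242.57 N.
ΣF_x = 0: H_x = T cos 29° = 212.16 N.
ΣF_y = 0: H_y = (24×9.8) − T sin 29° = 235.2 − 117.6 = 117.6 N.
|H| = √(H_x² + H_y²) = √((212.16)² + (117.6)²) = 242.57 N.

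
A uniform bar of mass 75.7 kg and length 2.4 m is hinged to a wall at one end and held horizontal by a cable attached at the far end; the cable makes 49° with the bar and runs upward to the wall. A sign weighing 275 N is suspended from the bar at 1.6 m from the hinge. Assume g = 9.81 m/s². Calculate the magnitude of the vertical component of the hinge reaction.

Take torques about the hinge: T sin 49° · 2.4 = 75.7×9.81×1.2 + 275×1.6 = 1331.1 N·m.
So T = 1331.1 / (0.7547 × 2.4) = 734.91 N.
ΣF_y = 0: H_y = (75.7×9.81 + 275) − T sin 49° = 1017.6 − 554.64 = 462.98 N.

|H_y| ≈ 463 N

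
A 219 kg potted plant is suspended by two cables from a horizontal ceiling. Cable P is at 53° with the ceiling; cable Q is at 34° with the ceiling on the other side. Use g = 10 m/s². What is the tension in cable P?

Weight W = 219 × 10 = 2190 N acts straight down.
Horizontal: T_P cos 53° = T_Q cos 34°  →  T_Q = 0.7259 T_P.
Vertical: T_P sin 53° + T_Q sin 34° = 2190.
Substituting the horizontal relation into the vertical equation gives 1.205 T_P = 2190, so T_P = 1818 N.

T_P ≈ 1820 N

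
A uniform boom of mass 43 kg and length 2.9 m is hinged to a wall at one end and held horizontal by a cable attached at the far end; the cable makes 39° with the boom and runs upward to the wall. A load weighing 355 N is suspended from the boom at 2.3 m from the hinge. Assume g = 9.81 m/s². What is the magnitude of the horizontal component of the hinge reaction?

Take torques about the hinge: T sin 39° · 2.9 = 43×9.81×1.45 + 355×2.3 = 1428.2 N·m.
So T = 1428.2 / (0.6293 × 2.9) = 782.54 N.
ΣF_x = 0: H_x = T cos 39° = 608.15 N.

H_x ≈ 608 N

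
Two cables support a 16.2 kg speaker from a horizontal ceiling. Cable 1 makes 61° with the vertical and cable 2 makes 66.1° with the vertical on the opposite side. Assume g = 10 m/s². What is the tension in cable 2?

T_2 ≈ 178 N

Angles from the horizontal: cable 1 is 90° − 61° = 29°, cable 2 is 90° − 66.1° = 23.9°.
Weight W = 16.2 × 10 = 162 N acts straight down.
Horizontal: T_1 cos 29° = T_2 cos 23.9°  →  T_1 = 1.045 T_2.
Vertical: T_1 sin 29° + T_2 sin 23.9° = 162.
Substituting the horizontal relation into the vertical equation gives 0.9119 T_2 = 162, so T_2 = 177.6 N.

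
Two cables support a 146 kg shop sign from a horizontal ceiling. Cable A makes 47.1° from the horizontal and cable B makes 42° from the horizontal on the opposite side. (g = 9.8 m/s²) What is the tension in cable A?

T_A ≈ 1060 N

Weight W = 146 × 9.8 = 1431 N acts straight down.
Horizontal: T_A cos 47.1° = T_B cos 42°  →  T_B = 0.916 T_A.
Vertical: T_A sin 47.1° + T_B sin 42° = 1431.
Substituting the horizontal relation into the vertical equation gives 1.345 T_A = 1431, so T_A = 1063 N.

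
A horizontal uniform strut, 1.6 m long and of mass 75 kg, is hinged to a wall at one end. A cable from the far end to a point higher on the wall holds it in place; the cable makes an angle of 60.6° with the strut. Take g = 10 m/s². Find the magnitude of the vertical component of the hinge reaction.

|H_y| ≈ 375 N

Take torques about the hinge: T sin 60.6° · 1.6 = 75×10×0.8 = 600 N·m.
So T = 600 / (0.8712 × 1.6) = 430.43 N.
ΣF_y = 0: H_y = (75×10) − T sin 60.6° = 750 − 375 = 375 N.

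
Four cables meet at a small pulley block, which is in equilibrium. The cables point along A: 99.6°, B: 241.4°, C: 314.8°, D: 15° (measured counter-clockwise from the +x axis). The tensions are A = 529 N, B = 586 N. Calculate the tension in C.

Resolve: ΣF_x = 529 cos 99.6° + 586 cos 241.4° + T_C cos 314.8° + T_D cos 15° = 0.
        ΣF_y = 529 sin 99.6° + 586 sin 241.4° + T_C sin 314.8° + T_D sin 15° = 0.
The known terms sum to (-368.7, 7.094) N, so 0.7046 T_C + 0.9659 T_D = 368.7 and -0.7096 T_C + 0.2588 T_D = -7.094.
Solving simultaneously: T_C = 117.9 N, T_D = 295.8 N.

T_C ≈ 118 N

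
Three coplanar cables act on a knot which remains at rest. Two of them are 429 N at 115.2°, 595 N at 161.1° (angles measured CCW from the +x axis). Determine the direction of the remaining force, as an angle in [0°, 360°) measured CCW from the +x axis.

θ ≈ 322°

Sum the known components: ΣF_x = -745.6 N, ΣF_y = 580.9 N.
For equilibrium the remaining force must supply (−ΣF_x, −ΣF_y) = (745.6, -580.9) N.
Magnitude = √((745.6)² + (-580.9)²) = 945.2 N; direction = atan2(-580.9, 745.6) = 322.1°.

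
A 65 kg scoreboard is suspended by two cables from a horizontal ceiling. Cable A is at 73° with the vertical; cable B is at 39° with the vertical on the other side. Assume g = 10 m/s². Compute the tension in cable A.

Angles from the horizontal: cable A is 90° − 73° = 17°, cable B is 90° − 39° = 51°.
Weight W = 65 × 10 = 650 N acts straight down.
Horizontal: T_A cos 17° = T_B cos 51°  →  T_B = 1.52 T_A.
Vertical: T_A sin 17° + T_B sin 51° = 650.
Substituting the horizontal relation into the vertical equation gives 1.473 T_A = 650, so T_A = 441.2 N.

T_A ≈ 441 N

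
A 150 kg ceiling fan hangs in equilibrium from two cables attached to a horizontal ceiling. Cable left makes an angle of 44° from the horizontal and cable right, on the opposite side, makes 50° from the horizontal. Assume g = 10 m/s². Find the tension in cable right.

Weight W = 150 × 10 = 1500 N acts straight down.
Horizontal: T_left cos 44° = T_right cos 50°  →  T_left = 0.8936 T_right.
Vertical: T_left sin 44° + T_right sin 50° = 1500.
Substituting the horizontal relation into the vertical equation gives 1.387 T_right = 1500, so T_right = 1082 N.

T_right ≈ 1080 N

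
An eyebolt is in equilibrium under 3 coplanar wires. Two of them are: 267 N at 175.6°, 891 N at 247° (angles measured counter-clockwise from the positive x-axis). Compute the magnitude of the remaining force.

F ≈ 1010 N

Sum the known components: ΣF_x = -614.4 N, ΣF_y = -799.7 N.
For equilibrium the remaining force must supply (−ΣF_x, −ΣF_y) = (614.4, 799.7) N.
Magnitude = √((614.4)² + (799.7)²) = 1008 N; direction = atan2(799.7, 614.4) = 52.5°.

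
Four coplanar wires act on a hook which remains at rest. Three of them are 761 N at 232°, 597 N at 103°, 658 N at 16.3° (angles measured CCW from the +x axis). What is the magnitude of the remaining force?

F ≈ 169 N

Sum the known components: ΣF_x = 28.74 N, ΣF_y = 166.7 N.
For equilibrium the remaining force must supply (−ΣF_x, −ΣF_y) = (-28.74, -166.7) N.
Magnitude = √((-28.74)² + (-166.7)²) = 169.2 N; direction = atan2(-166.7, -28.74) = 260.2°.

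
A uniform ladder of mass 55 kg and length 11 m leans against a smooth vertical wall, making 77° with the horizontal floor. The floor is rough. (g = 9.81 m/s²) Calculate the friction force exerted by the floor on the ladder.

f ≈ 62.3 N

Torques about the foot: N_wall · 11 sin 77° = 55×9.81×5.5 cos 77° → N_wall = 62.282 N.
ΣF_x = 0: f_floor = N_wall = 62.282 N.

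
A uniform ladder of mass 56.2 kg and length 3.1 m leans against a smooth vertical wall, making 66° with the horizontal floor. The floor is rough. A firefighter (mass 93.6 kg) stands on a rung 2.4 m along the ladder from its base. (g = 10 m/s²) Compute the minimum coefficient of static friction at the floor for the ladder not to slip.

μ_min ≈ 0.299

ΣF_y = 0: N_floor = 56.2×10 + 93.6×10 = 1498 N.
Torques about the foot: N_wall · 3.1 sin 66° = 56.2×10×1.55 cos 66° + 93.6×10×2.4 cos 66° → N_wall = 447.74 N.
ΣF_x = 0: f_floor = N_wall = 447.74 N.
μ_min = f_floor / N_floor = 447.74 / 1498 = 0.2989.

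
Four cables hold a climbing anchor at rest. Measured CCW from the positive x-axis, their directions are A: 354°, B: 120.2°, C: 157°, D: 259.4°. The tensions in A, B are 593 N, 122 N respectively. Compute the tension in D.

Resolve: ΣF_x = 593 cos 354° + 122 cos 120.2° + T_C cos 157° + T_D cos 259.4° = 0.
        ΣF_y = 593 sin 354° + 122 sin 120.2° + T_C sin 157° + T_D sin 259.4° = 0.
The known terms sum to (528.4, 43.46) N, so -0.9205 T_C − 0.1840 T_D = -528.4 and 0.3907 T_C − 0.9829 T_D = -43.46.
Solving simultaneously: T_C = 523.6 N, T_D = 252.3 N.

T_D ≈ 252 N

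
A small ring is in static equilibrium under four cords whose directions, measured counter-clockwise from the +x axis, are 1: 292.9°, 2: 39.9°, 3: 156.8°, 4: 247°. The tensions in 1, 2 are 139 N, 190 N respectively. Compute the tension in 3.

Resolve: ΣF_x = 139 cos 292.9° + 190 cos 39.9° + T_3 cos 156.8° + T_4 cos 247° = 0.
        ΣF_y = 139 sin 292.9° + 190 sin 39.9° + T_3 sin 156.8° + T_4 sin 247° = 0.
The known terms sum to (199.8, -6.169) N, so -0.9191 T_3 − 0.3907 T_4 = -199.8 and 0.3939 T_3 − 0.9205 T_4 = 6.169.
Solving simultaneously: T_3 = 186.4 N, T_4 = 73.06 N.

T_3 ≈ 186 N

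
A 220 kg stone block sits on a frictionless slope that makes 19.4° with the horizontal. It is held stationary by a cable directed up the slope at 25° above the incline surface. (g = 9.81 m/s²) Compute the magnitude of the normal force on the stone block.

N ≈ 1700 N

Take axes along and perpendicular to the incline. Weight components: W sin 19.4° = 716.9 N down-slope, W cos 19.4° = 2036 N into the surface.
Along incline: T cos 25° = W sin 19.4° → T = 791 N.
Perpendicular: N = W cos 19.4° − T sin 25° = 1701 N.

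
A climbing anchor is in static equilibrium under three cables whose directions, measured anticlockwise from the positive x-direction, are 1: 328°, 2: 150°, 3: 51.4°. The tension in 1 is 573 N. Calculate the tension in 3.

Resolve: ΣF_x = 573 cos 328° + T_2 cos 150° + T_3 cos 51.4° = 0.
        ΣF_y = 573 sin 328° + T_2 sin 150° + T_3 sin 51.4° = 0.
The known terms sum to (485.9, -303.6) N, so -0.8660 T_2 + 0.6239 T_3 = -485.9 and 0.5000 T_2 + 0.7815 T_3 = 303.6.
Solving simultaneously: T_2 = 575.7 N, T_3 = 20.22 N.

T_3 ≈ 20.2 N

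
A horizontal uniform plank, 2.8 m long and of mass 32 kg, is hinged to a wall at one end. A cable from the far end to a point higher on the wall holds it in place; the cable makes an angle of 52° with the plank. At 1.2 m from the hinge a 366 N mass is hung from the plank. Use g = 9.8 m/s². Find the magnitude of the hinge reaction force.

|H| ≈ 440 N

Take torques about the hinge: T sin 52° · 2.8 = 32×9.8×1.4 + 366×1.2 = 878.24 N·m.
So T = 878.24 / (0.7880 × 2.8) = 398.04 N.
ΣF_x = 0: H_x = T cos 52° = 245.06 N.
ΣF_y = 0: H_y = (32×9.8 + 366) − T sin 52° = 679.6 − 313.66 = 365.94 N.
|H| = √(H_x² + H_y²) = √((245.06)² + (365.94)²) = 440.42 N.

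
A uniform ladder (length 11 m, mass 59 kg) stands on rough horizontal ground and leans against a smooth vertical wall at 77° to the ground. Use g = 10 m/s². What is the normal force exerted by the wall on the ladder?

N_wall ≈ 68.1 N

Torques about the foot: N_wall · 11 sin 77° = 59×10×5.5 cos 77° → N_wall = 68.106 N.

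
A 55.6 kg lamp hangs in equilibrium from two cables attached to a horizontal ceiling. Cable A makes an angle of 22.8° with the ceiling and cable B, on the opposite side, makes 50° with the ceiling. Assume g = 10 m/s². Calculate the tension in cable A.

Weight W = 55.6 × 10 = 556 N acts straight down.
Horizontal: T_A cos 22.8° = T_B cos 50°  →  T_B = 1.434 T_A.
Vertical: T_A sin 22.8° + T_B sin 50° = 556.
Substituting the horizontal relation into the vertical equation gives 1.486 T_A = 556, so T_A = 374.1 N.

T_A ≈ 374 N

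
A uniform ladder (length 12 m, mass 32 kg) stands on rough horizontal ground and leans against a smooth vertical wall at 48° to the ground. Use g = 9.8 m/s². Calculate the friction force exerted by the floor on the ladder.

f ≈ 141 N

Torques about the foot: N_wall · 12 sin 48° = 32×9.8×6 cos 48° → N_wall = 141.18 N.
ΣF_x = 0: f_floor = N_wall = 141.18 N.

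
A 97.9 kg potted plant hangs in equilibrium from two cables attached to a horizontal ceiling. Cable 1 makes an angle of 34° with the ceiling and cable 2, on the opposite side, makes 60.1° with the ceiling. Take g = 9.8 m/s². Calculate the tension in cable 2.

Weight W = 97.9 × 9.8 = 959.4 N acts straight down.
Horizontal: T_1 cos 34° = T_2 cos 60.1°  →  T_1 = 0.6013 T_2.
Vertical: T_1 sin 34° + T_2 sin 60.1° = 959.4.
Substituting the horizontal relation into the vertical equation gives 1.203 T_2 = 959.4, so T_2 = 797.4 N.

T_2 ≈ 797 N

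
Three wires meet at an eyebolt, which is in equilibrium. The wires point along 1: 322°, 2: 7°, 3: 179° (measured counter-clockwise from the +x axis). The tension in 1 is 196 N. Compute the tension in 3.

Resolve: ΣF_x = 196 cos 322° + T_2 cos 7° + T_3 cos 179° = 0.
        ΣF_y = 196 sin 322° + T_2 sin 7° + T_3 sin 179° = 0.
The known terms sum to (154.5, -120.7) N, so 0.9925 T_2 − 0.9998 T_3 = -154.5 and 0.1219 T_2 + 0.0175 T_3 = 120.7.
Solving simultaneously: T_2 = 847.5 N, T_3 = 995.8 N.

T_3 ≈ 996 N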